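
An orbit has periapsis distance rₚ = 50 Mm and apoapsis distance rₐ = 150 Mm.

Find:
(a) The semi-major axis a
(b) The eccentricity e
rₚ = 50 Mm = 5 × 10^7 m
rₐ = 150 Mm = 1.5 × 10^8 m
(a) a = (rₚ + rₐ)/2 = 1 × 10^8 m ≈ 100 Mm
(b) e = (rₐ − rₚ)/(rₐ + rₚ) = (1 × 10^8) / (2 × 10^8) = 0.5

Final answer:
(a) a = 100 Mm
(b) e = 0.5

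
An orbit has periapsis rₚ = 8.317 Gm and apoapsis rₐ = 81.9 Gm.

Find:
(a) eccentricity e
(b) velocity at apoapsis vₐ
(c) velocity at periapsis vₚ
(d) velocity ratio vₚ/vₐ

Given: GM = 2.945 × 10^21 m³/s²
rₚ = 8.317 Gm = 8.317 × 10^9 m
rₐ = 81.9 Gm = 8.19 × 10^10 m
GM = 2.945 × 10^21 m³/s²
a = (rₚ + rₐ)/2 = 4.51085 × 10^10 m
e = (rₐ − rₚ)/(rₐ + rₚ) = (7.3583 × 10^10) / (9.0217 × 10^10) = 0.815622
(a) e = 0.815622 ≈ 0.8156
(b) vₐ² = GM (2/rₐ − 1/a) = 2.945 × 10^21 × (2.442 × 10^-11 − 2.21688 × 10^-11) = 6.62994 × 10^9 m²/s²;  vₐ = 81424.5 m/s ≈ 81.42 km/s
(c) vₚ² = GM (2/rₚ − 1/a) = 2.945 × 10^21 × (2.40471 × 10^-10 − 2.21688 × 10^-11) = 6.42901 × 10^11 m²/s²;  vₚ = 801811 m/s ≈ 801.8 km/s
(d) vₚ/vₐ = rₐ/rₚ (angular momentum) = (8.19 × 10^10) / (8.317 × 10^9) = 9.8473 ≈ 9.847

Final answer:
(a) eccentricity e = 0.8156
(b) velocity at apoapsis vₐ = 81.42 km/s
(c) velocity at periapsis vₚ = 801.8 km/s
(d) velocity ratio vₚ/vₐ = 9.847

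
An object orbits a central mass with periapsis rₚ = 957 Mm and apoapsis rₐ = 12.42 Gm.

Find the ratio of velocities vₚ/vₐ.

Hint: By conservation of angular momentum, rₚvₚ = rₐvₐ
rₚ = 957 Mm = 9.57 × 10^8 m
rₐ = 12.42 Gm = 1.242 × 10^10 m
rₚvₚ = rₐvₐ  ⇒  vₚ/vₐ = rₐ/rₚ
vₚ/vₐ = (1.242 × 10^10) / (9.57 × 10^8) = 12.9781

Final answer: vₚ/vₐ = 12.98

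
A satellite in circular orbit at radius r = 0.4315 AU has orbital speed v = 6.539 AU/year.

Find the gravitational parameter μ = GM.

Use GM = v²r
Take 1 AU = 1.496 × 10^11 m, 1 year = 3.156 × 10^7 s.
r = 0.4315 AU = 6.45524 × 10^10 m
v = 6.539 AU/year = 30996 m/s
v² = 9.60753 × 10^8 m²/s²
GM = v²r = 9.60753 × 10^8 × 6.45524 × 10^10 = 6.20189 × 10^19 m³/s²
GM ≈ 6.202 × 10^19 m³/s²

Final answer: GM = 6.202 × 10^19 m³/s²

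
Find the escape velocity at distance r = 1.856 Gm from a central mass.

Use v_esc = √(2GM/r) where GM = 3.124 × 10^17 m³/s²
r = 1.856 Gm = 1.856 × 10^9 m
GM = 3.124 × 10^17 m³/s²
2GM/r = 2 × (3.124 × 10^17) / (1.856 × 10^9) = 3.36638 × 10^8 m²/s²
v_esc = √(2GM/r) = 18347.7 m/s ≈ 18.35 km/s

Final answer: 18.35 km/s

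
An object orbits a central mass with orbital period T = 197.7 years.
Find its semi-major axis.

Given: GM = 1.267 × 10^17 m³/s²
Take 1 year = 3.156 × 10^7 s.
T = 197.7 years = 6.23941 × 10^9 s
GM = 1.267 × 10^17 m³/s²
Kepler's third law: a³ = GM T² / (4π²)
T² = 3.89303 × 10^19 s²
a³ = (1.267 × 10^17) × (3.89303 × 10^19) / (4π²) = 1.24941 × 10^35 m³
a = (a³)^(1/3) = 4.99921 × 10^11 m ≈ 499.9 Gm

Final answer: 499.9 Gm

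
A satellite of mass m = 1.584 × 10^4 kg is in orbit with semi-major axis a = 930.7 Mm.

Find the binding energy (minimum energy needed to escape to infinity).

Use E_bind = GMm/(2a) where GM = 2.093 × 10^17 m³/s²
a = 930.7 Mm = 9.307 × 10^8 m
GM = 2.093 × 10^17 m³/s²
m = 1.584 × 10^4 kg
GMm = 2.093 × 10^17 × 15840 = 3.31531 × 10^21 m³·kg/s²
2a = 1.8614 × 10^9 m
E_bind = GMm/(2a) = 1.78109 × 10^12 J ≈ 1.781 TJ

Final answer: 1.781 TJ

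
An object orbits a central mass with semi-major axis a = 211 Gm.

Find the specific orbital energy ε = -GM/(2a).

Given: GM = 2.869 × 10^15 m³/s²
a = 211 Gm = 2.11 × 10^11 m
GM = 2.869 × 10^15 m³/s²
2a = 4.22 × 10^11 m
ε = −GM/(2a) = -6798.58 J/kg ≈ -6.799 kJ/kg

Final answer: -6.799 kJ/kg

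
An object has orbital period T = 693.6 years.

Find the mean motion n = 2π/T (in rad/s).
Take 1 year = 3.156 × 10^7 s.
T = 693.6 years = 2.189 × 10^10 s
n = 2π / (2.189 × 10^10 s) = 2.87034 × 10^-10 rad/s ≈ 2.87 × 10^-10 rad/s

Final answer: n = 2.87 × 10^-10 rad/s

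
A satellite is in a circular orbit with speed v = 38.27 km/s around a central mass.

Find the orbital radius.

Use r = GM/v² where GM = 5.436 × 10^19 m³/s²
v = 38.27 km/s = 38270 m/s
GM = 5.436 × 10^19 m³/s²
v² = 1.46459 × 10^9 m²/s²
r = GM/v² = (5.436 × 10^19) / (1.46459 × 10^9) = 3.71161 × 10^10 m ≈ 37.12 Gm

Final answer: 37.12 Gm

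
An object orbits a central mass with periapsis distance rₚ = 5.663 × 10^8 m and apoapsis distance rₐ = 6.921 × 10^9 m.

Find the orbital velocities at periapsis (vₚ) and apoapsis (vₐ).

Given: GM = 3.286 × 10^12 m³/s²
rₚ = 5.663 × 10^8 m
rₐ = 6.921 × 10^9 m
GM = 3.286 × 10^12 m³/s²
a = (rₚ + rₐ)/2 = 3.74365 × 10^9 m
Vis-viva: v² = GM (2/r − 1/a)
vₚ² = 3.286 × 10^12 × (3.5317 × 10^-9 − 2.67119 × 10^-10) = 10727.4 m²/s²
vₚ = 103.573 m/s ≈ 103.6 m/s
vₐ² = 3.286 × 10^12 × (2.88976 × 10^-10 − 2.67119 × 10^-10) = 71.8208 m²/s²
vₐ = 8.47471 m/s ≈ 8.475 m/s

Final answer: vₚ = 103.6 m/s, vₐ = 8.475 m/s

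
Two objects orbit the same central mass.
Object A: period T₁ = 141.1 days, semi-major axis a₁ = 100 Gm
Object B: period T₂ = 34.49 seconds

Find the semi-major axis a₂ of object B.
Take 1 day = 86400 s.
T₁ = 141.1 days = 1.2191 × 10^7 s
T₂ = 34.49 seconds
a₁ = 100 Gm = 1 × 10^11 m
Kepler's third law: (T₂/T₁)² = (a₂/a₁)³  ⇒  a₂ = a₁ (T₂/T₁)^(2/3)
T₂/T₁ = 2.82913 × 10^-6
(T₂/T₁)^(2/3) = 0.000200033
a₂ = 1 × 10^11 m × 0.000200033 = 2.00033 × 10^7 m ≈ 20 Mm

Final answer: a₂ = 20 Mm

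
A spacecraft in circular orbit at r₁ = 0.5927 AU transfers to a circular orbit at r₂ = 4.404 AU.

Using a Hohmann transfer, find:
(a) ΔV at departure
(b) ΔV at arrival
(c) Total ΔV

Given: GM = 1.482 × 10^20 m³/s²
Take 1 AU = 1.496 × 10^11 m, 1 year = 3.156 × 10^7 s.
r₁ = 0.5927 AU = 8.86679 × 10^10 m
r₂ = 4.404 AU = 6.58838 × 10^11 m
GM = 1.482 × 10^20 m³/s²
Transfer ellipse: a_t = (r₁ + r₂)/2 = 3.73753 × 10^11 m
Circular speed at r₁: v₁ = √(GM/r₁) = 40882.8 m/s
Transfer speed at r₁ (periapsis): v₁ₜ = √(GM(2/r₁ − 1/a_t)) = 54279.8 m/s
(a) ΔV₁ = v₁ₜ − v₁ = 13396.9 m/s ≈ 2.826 AU/year
Circular speed at r₂: v₂ = √(GM/r₂) = 14998 m/s
Transfer speed at r₂ (apoapsis): v₂ₜ = √(GM(2/r₂ − 1/a_t)) = 7305.09 m/s
(b) ΔV₂ = v₂ − v₂ₜ = 7692.96 m/s ≈ 1.623 AU/year
(c) ΔV_total = ΔV₁ + ΔV₂ = 21089.9 m/s ≈ 4.449 AU/year

Final answer:
(a) ΔV₁ = 2.826 AU/year
(b) ΔV₂ = 1.623 AU/year
(c) ΔV_total = 4.449 AU/year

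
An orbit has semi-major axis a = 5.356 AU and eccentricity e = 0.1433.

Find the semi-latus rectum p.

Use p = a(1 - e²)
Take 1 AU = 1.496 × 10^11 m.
a = 5.356 AU = 8.01258 × 10^11 m
e = 0.1433,  e² = 0.0205349,  1 − e² = 0.979465
p = a(1 − e²) = 8.01258 × 10^11 m × 0.979465 = 7.84804 × 10^11 m ≈ 5.246 AU

Final answer: p = 5.246 AU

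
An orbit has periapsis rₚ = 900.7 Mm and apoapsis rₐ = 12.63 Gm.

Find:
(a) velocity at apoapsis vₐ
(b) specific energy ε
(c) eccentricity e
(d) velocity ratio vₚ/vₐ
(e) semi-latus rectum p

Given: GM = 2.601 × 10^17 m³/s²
rₚ = 900.7 Mm = 9.007 × 10^8 m
rₐ = 12.63 Gm = 1.263 × 10^10 m
GM = 2.601 × 10^17 m³/s²
a = (rₚ + rₐ)/2 = 6.76535 × 10^9 m
e = (rₐ − rₚ)/(rₐ + rₚ) = (1.17293 × 10^10) / (1.35307 × 10^10) = 0.866866
(a) vₐ² = GM (2/rₐ − 1/a) = 2.601 × 10^17 × (1.58353 × 10^-10 − 1.47812 × 10^-10) = 2.74174 × 10^6 m²/s²;  vₐ = 1655.82 m/s ≈ 1.656 km/s
(b) 2a = 1.35307 × 10^10 m;  ε = −GM/(2a) = -1.9223 × 10^7 J/kg ≈ -19.22 MJ/kg
(c) e = 0.866866 ≈ 0.8669
(d) vₚ/vₐ = rₐ/rₚ (angular momentum) = (1.263 × 10^10) / (9.007 × 10^8) = 14.0224 ≈ 14.02
(e) 1 − e² = 0.248544;  p = a(1 − e²) = 6.76535 × 10^9 × 0.248544 = 1.68149 × 10^9 m ≈ 1.681 Gm

Final answer:
(a) velocity at apoapsis vₐ = 1.656 km/s
(b) specific energy ε = -19.22 MJ/kg
(c) eccentricity e = 0.8669
(d) velocity ratio vₚ/vₐ = 14.02
(e) semi-latus rectum p = 1.681 Gm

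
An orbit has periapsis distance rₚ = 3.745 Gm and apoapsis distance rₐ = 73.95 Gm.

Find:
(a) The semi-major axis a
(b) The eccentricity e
rₚ = 3.745 Gm = 3.745 × 10^9 m
rₐ = 73.95 Gm = 7.395 × 10^10 m
(a) a = (rₚ + rₐ)/2 = 3.88475 × 10^10 m ≈ 38.85 Gm
(b) e = (rₐ − rₚ)/(rₐ + rₚ) = (7.0205 × 10^10) / (7.7695 × 10^10) = 0.903597

Final answer:
(a) a = 38.85 Gm
(b) e = 0.9036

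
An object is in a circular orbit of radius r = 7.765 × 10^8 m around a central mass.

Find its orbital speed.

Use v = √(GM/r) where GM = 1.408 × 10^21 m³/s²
r = 7.765 × 10^8 m
GM = 1.408 × 10^21 m³/s²
GM/r = (1.408 × 10^21) / (7.765 × 10^8) = 1.81326 × 10^12 m²/s²
v = √(GM/r) = 1.34658 × 10^6 m/s ≈ 1347 km/s

Final answer: 1347 km/s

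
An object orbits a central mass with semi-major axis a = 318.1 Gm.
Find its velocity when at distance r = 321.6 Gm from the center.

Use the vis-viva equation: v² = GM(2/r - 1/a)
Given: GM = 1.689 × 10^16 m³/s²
a = 318.1 Gm = 3.181 × 10^11 m
r = 321.6 Gm = 3.216 × 10^11 m
GM = 1.689 × 10^16 m³/s²
2/r − 1/a = 6.21891 × 10^-12 − 3.14367 × 10^-12 = 3.07524 × 10^-12 m⁻¹
v² = GM (2/r − 1/a) = 51940.8 m²/s²
v = 227.905 m/s ≈ 227.9 m/s

Final answer: 227.9 m/s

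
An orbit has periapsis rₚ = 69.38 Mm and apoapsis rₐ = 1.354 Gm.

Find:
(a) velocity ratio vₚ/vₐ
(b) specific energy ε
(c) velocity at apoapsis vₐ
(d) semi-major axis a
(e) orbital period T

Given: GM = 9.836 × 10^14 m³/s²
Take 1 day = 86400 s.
rₚ = 69.38 Mm = 6.938 × 10^7 m
rₐ = 1.354 Gm = 1.354 × 10^9 m
GM = 9.836 × 10^14 m³/s²
a = (rₚ + rₐ)/2 = 7.1169 × 10^8 m
e = (rₐ − rₚ)/(rₐ + rₚ) = (1.28462 × 10^9) / (1.42338 × 10^9) = 0.902514
(a) vₚ/vₐ = rₐ/rₚ (angular momentum) = (1.354 × 10^9) / (6.938 × 10^7) = 19.5157 ≈ 19.52
(b) 2a = 1.42338 × 10^9 m;  ε = −GM/(2a) = -691031 J/kg ≈ -691 kJ/kg
(c) vₐ² = GM (2/rₐ − 1/a) = 9.836 × 10^14 × (1.4771 × 10^-9 − 1.40511 × 10^-9) = 70817.9 m²/s²;  vₐ = 266.116 m/s ≈ 266.1 m/s
(d) a = 7.1169 × 10^8 m ≈ 711.7 Mm
(e) a³ = 3.60473 × 10^26 m³;  T = 2π √(a³/GM) = 2π × 605379 s = 3.80371 × 10^6 s ≈ 44.02 days

Final answer:
(a) velocity ratio vₚ/vₐ = 19.52
(b) specific energy ε = -691 kJ/kg
(c) velocity at apoapsis vₐ = 266.1 m/s
(d) semi-major axis a = 711.7 Mm
(e) orbital period T = 44.02 days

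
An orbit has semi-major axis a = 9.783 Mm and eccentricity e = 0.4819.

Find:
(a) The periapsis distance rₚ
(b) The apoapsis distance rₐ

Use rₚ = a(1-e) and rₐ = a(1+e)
a = 9.783 Mm = 9.783 × 10^6 m
e = 0.4819:  1 − e = 0.5181,  1 + e = 1.4819
(a) rₚ = a(1 − e) = 9.783 × 10^6 m × 0.5181 = 5.06857 × 10^6 m ≈ 5.069 Mm
(b) rₐ = a(1 + e) = 9.783 × 10^6 m × 1.4819 = 1.44974 × 10^7 m ≈ 14.5 Mm

Final answer:
(a) rₚ = 5.069 Mm
(b) rₐ = 14.5 Mm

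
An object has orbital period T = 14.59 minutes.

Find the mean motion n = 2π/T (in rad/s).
T = 14.59 minutes = 875.4 s
n = 2π / 875.4 s = 0.0071775 rad/s ≈ 0.007178 rad/s

Final answer: n = 0.007178 rad/s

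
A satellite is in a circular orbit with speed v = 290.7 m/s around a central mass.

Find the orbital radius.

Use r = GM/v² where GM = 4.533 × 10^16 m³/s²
v = 290.7 m/s
GM = 4.533 × 10^16 m³/s²
v² = 84506.5 m²/s²
r = GM/v² = (4.533 × 10^16) / 84506.5 = 5.36409 × 10^11 m ≈ 536.4 Gm

Final answer: 536.4 Gm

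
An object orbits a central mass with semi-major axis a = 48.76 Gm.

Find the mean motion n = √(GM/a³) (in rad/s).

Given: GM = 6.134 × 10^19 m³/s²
a = 48.76 Gm = 4.876 × 10^10 m
GM = 6.134 × 10^19 m³/s²
a³ = 1.15929 × 10^32 m³
GM/a³ = (6.134 × 10^19) / (1.15929 × 10^32) = 5.29118 × 10^-13 s⁻²
n = √(GM/a³) = 7.27405 × 10^-7 rad/s ≈ 7.274 × 10^-7 rad/s

Final answer: n = 7.274 × 10^-7 rad/s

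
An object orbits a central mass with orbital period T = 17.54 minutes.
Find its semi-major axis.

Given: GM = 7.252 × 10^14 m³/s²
T = 17.54 minutes = 1052.4 s
GM = 7.252 × 10^14 m³/s²
Kepler's third law: a³ = GM T² / (4π²)
T² = 1.10755 × 10^6 s²
a³ = (7.252 × 10^14) × (1.10755 × 10^6) / (4π²) = 2.03451 × 10^19 m³
a = (a³)^(1/3) = 2.72994 × 10^6 m ≈ 2.73 × 10^6 m

Final answer: 2.73 × 10^6 m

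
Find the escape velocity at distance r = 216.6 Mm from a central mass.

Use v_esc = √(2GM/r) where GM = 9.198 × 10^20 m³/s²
r = 216.6 Mm = 2.166 × 10^8 m
GM = 9.198 × 10^20 m³/s²
2GM/r = 2 × (9.198 × 10^20) / (2.166 × 10^8) = 8.49307 × 10^12 m²/s²
v_esc = √(2GM/r) = 2.91429 × 10^6 m/s ≈ 2914 km/s

Final answer: 2914 km/s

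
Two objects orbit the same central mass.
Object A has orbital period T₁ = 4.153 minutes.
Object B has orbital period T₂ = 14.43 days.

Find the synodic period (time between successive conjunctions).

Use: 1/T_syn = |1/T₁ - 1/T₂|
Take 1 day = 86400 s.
T₁ = 4.153 minutes = 249.18 s
T₂ = 14.43 days = 1.24675 × 10^6 s
1/T₁ = 0.00401316 s⁻¹
1/T₂ = 8.02084 × 10^-7 s⁻¹
|1/T₁ − 1/T₂| = 0.00401236 s⁻¹
T_syn = 1 / |1/T₁ − 1/T₂| = 249.23 s ≈ 4.154 minutes

Final answer: T_syn = 4.154 minutes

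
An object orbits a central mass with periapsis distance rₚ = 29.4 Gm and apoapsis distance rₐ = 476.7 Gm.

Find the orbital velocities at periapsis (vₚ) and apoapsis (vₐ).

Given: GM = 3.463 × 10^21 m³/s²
rₚ = 29.4 Gm = 2.94 × 10^10 m
rₐ = 476.7 Gm = 4.767 × 10^11 m
GM = 3.463 × 10^21 m³/s²
a = (rₚ + rₐ)/2 = 2.5305 × 10^11 m
Vis-viva: v² = GM (2/r − 1/a)
vₚ² = 3.463 × 10^21 × (6.80272 × 10^-11 − 3.95179 × 10^-12) = 2.21893 × 10^11 m²/s²
vₚ = 471055 m/s ≈ 471.1 km/s
vₐ² = 3.463 × 10^21 × (4.19551 × 10^-12 − 3.95179 × 10^-12) = 8.44011 × 10^8 m²/s²
vₐ = 29051.9 m/s ≈ 29.05 km/s

Final answer: vₚ = 471.1 km/s, vₐ = 29.05 km/s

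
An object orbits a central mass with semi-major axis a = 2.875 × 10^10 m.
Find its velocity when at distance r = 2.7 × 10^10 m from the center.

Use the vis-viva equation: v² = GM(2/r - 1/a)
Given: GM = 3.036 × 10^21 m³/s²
a = 2.875 × 10^10 m
r = 2.7 × 10^10 m
GM = 3.036 × 10^21 m³/s²
2/r − 1/a = 7.40741 × 10^-11 − 3.47826 × 10^-11 = 3.92915 × 10^-11 m⁻¹
v² = GM (2/r − 1/a) = 1.19289 × 10^11 m²/s²
v = 345382 m/s ≈ 345.4 km/s

Final answer: 345.4 km/s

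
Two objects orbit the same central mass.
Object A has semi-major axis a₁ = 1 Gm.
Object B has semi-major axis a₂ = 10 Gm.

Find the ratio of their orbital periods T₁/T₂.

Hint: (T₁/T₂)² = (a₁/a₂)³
a₁ = 1 Gm = 1 × 10^9 m
a₂ = 10 Gm = 1 × 10^10 m
a₁/a₂ = 0.1
T₁/T₂ = (a₁/a₂)^(3/2) = (0.1)^1.5 = 0.0316228

Final answer: T₁/T₂ = 0.03162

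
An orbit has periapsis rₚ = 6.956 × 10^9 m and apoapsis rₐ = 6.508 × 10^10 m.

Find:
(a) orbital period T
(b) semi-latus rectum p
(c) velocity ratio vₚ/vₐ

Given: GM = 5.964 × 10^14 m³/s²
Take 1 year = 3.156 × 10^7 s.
rₚ = 6.956 × 10^9 m
rₐ = 6.508 × 10^10 m
GM = 5.964 × 10^14 m³/s²
a = (rₚ + rₐ)/2 = 3.6018 × 10^10 m
e = (rₐ − rₚ)/(rₐ + rₚ) = (5.8124 × 10^10) / (7.2036 × 10^10) = 0.806874
(a) a³ = 4.6726 × 10^31 m³;  T = 2π √(a³/GM) = 2π × 2.79905 × 10^8 s = 1.75869 × 10^9 s ≈ 55.73 years
(b) 1 − e² = 0.348954;  p = a(1 − e²) = 3.6018 × 10^10 × 0.348954 = 1.25686 × 10^10 m ≈ 1.257 × 10^10 m
(c) vₚ/vₐ = rₐ/rₚ (angular momentum) = (6.508 × 10^10) / (6.956 × 10^9) = 9.35595 ≈ 9.356

Final answer:
(a) orbital period T = 55.73 years
(b) semi-latus rectum p = 1.257 × 10^10 m
(c) velocity ratio vₚ/vₐ = 9.356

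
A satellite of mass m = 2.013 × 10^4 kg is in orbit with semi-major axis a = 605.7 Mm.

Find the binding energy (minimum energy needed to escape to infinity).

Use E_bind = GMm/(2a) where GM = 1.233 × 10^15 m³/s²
a = 605.7 Mm = 6.057 × 10^8 m
GM = 1.233 × 10^15 m³/s²
m = 2.013 × 10^4 kg
GMm = 1.233 × 10^15 × 20130 = 2.48203 × 10^19 m³·kg/s²
2a = 1.2114 × 10^9 m
E_bind = GMm/(2a) = 2.04889 × 10^10 J ≈ 20.49 GJ

Final answer: 20.49 GJ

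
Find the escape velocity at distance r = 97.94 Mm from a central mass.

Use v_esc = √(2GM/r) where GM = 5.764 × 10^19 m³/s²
r = 97.94 Mm = 9.794 × 10^7 m
GM = 5.764 × 10^19 m³/s²
2GM/r = 2 × (5.764 × 10^19) / (9.794 × 10^7) = 1.17705 × 10^12 m²/s²
v_esc = √(2GM/r) = 1.08492 × 10^6 m/s ≈ 1085 km/s

Final answer: 1085 km/s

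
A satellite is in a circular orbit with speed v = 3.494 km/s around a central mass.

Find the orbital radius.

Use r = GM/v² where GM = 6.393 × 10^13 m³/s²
v = 3.494 km/s = 3494 m/s
GM = 6.393 × 10^13 m³/s²
v² = 1.2208 × 10^7 m²/s²
r = GM/v² = (6.393 × 10^13) / (1.2208 × 10^7) = 5.23671 × 10^6 m ≈ 5.237 Mm

Final answer: 5.237 Mm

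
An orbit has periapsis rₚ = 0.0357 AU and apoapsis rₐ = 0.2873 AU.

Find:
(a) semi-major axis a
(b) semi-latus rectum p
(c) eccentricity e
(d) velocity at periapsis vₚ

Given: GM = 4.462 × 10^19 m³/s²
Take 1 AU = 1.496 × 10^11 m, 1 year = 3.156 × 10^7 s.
rₚ = 0.0357 AU = 5.34072 × 10^9 m
rₐ = 0.2873 AU = 4.29801 × 10^10 m
GM = 4.462 × 10^19 m³/s²
a = (rₚ + rₐ)/2 = 2.41604 × 10^10 m
e = (rₐ − rₚ)/(rₐ + rₚ) = (3.76394 × 10^10) / (4.83208 × 10^10) = 0.778947
(a) a = 2.41604 × 10^10 m ≈ 0.1615 AU
(b) 1 − e² = 0.393241;  p = a(1 − e²) = 2.41604 × 10^10 × 0.393241 = 9.50086 × 10^9 m ≈ 0.06351 AU
(c) e = 0.778947 ≈ 0.7789
(d) vₚ² = GM (2/rₚ − 1/a) = 4.462 × 10^19 × (3.74481 × 10^-10 − 4.139 × 10^-11) = 1.48625 × 10^10 m²/s²;  vₚ = 121912 m/s ≈ 25.72 AU/year

Final answer:
(a) semi-major axis a = 0.1615 AU
(b) semi-latus rectum p = 0.06351 AU
(c) eccentricity e = 0.7789
(d) velocity at periapsis vₚ = 25.72 AU/year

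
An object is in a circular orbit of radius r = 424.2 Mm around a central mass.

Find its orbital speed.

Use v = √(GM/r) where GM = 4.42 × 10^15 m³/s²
r = 424.2 Mm = 4.242 × 10^8 m
GM = 4.42 × 10^15 m³/s²
GM/r = (4.42 × 10^15) / (4.242 × 10^8) = 1.04196 × 10^7 m²/s²
v = √(GM/r) = 3227.94 m/s ≈ 3.228 km/s

Final answer: 3.228 km/s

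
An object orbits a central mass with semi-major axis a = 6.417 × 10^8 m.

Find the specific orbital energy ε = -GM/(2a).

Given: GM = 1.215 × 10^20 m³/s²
a = 6.417 × 10^8 m
GM = 1.215 × 10^20 m³/s²
2a = 1.2834 × 10^9 m
ε = −GM/(2a) = -9.46704 × 10^10 J/kg ≈ -94.67 GJ/kg

Final answer: -94.67 GJ/kg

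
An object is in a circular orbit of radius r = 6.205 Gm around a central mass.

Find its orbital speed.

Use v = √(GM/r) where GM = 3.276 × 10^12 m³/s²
r = 6.205 Gm = 6.205 × 10^9 m
GM = 3.276 × 10^12 m³/s²
GM/r = (3.276 × 10^12) / (6.205 × 10^9) = 527.961 m²/s²
v = √(GM/r) = 22.9774 m/s ≈ 22.98 m/s

Final answer: 22.98 m/s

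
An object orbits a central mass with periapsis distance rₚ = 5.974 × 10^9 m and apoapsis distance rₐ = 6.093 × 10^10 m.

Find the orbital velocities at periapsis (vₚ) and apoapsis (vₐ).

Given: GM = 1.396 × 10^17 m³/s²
rₚ = 5.974 × 10^9 m
rₐ = 6.093 × 10^10 m
GM = 1.396 × 10^17 m³/s²
a = (rₚ + rₐ)/2 = 3.3452 × 10^10 m
Vis-viva: v² = GM (2/r − 1/a)
vₚ² = 1.396 × 10^17 × (3.34784 × 10^-10 − 2.98936 × 10^-11) = 4.25627 × 10^7 m²/s²
vₚ = 6524.01 m/s ≈ 6.524 km/s
vₐ² = 1.396 × 10^17 × (3.28246 × 10^-11 − 2.98936 × 10^-11) = 409164 m²/s²
vₐ = 639.659 m/s ≈ 639.7 m/s

Final answer: vₚ = 6.524 km/s, vₐ = 639.7 m/s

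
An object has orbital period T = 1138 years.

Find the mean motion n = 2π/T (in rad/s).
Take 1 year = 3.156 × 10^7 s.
T = 1138 years = 3.59153 × 10^10 s
n = 2π / (3.59153 × 10^10 s) = 1.74945 × 10^-10 rad/s ≈ 1.749 × 10^-10 rad/s

Final answer: n = 1.749 × 10^-10 rad/s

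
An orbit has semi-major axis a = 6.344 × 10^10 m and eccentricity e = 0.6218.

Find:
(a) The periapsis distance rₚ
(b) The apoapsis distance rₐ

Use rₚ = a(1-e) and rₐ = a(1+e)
a = 6.344 × 10^10 m
e = 0.6218:  1 − e = 0.3782,  1 + e = 1.6218
(a) rₚ = a(1 − e) = 6.344 × 10^10 m × 0.3782 = 2.3993 × 10^10 m ≈ 2.399 × 10^10 m
(b) rₐ = a(1 + e) = 6.344 × 10^10 m × 1.6218 = 1.02887 × 10^11 m ≈ 1.029 × 10^11 m

Final answer:
(a) rₚ = 2.399 × 10^10 m
(b) rₐ = 1.029 × 10^11 m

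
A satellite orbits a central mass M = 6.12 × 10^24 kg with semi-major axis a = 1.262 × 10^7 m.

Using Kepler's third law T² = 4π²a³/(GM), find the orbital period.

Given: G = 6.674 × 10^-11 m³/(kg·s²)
M = 6.12 × 10^24 kg
GM = G × M = 6.674 × 10^-11 × 6.12 × 10^24 = 4.08449 × 10^14 m³/s²
a = 1.262 × 10^7 m
a³ = 2.00992 × 10^21 m³
T = 2π √(a³/GM) = 2π √((2.00992 × 10^21) / (4.08449 × 10^14)) = 2π × 2218.3 s
T = 13938 s ≈ 3.872 hours

Final answer: 3.872 hours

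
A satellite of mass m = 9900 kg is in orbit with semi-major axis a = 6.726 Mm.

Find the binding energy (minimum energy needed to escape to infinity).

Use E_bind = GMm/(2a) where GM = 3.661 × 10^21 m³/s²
a = 6.726 Mm = 6.726 × 10^6 m
GM = 3.661 × 10^21 m³/s²
m = 9900 kg
GMm = 3.661 × 10^21 × 9900 = 3.62439 × 10^25 m³·kg/s²
2a = 1.3452 × 10^7 m
E_bind = GMm/(2a) = 2.69431 × 10^18 J ≈ 2.694 EJ

Final answer: 2.694 EJ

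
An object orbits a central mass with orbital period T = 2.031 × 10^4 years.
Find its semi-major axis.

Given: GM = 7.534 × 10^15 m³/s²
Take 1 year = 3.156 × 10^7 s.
T = 2.031 × 10^4 years = 6.40984 × 10^11 s
GM = 7.534 × 10^15 m³/s²
Kepler's third law: a³ = GM T² / (4π²)
T² = 4.1086 × 10^23 s²
a³ = (7.534 × 10^15) × (4.1086 × 10^23) / (4π²) = 7.84079 × 10^37 m³
a = (a³)^(1/3) = 4.28009 × 10^12 m ≈ 4.28 × 10^12 m

Final answer: 4.28 × 10^12 m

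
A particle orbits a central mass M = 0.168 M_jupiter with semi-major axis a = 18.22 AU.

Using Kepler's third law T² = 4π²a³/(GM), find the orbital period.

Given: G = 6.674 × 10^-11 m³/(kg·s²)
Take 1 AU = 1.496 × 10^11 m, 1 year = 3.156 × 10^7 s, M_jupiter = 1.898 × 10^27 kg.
M = 0.168 M_jupiter = 3.18864 × 10^26 kg
GM = G × M = 6.674 × 10^-11 × 3.18864 × 10^26 = 2.1281 × 10^16 m³/s²
a = 18.22 AU = 2.72571 × 10^12 m
a³ = 2.02507 × 10^37 m³
T = 2π √(a³/GM) = 2π √((2.02507 × 10^37) / (2.1281 × 10^16)) = 2π × 3.08478 × 10^10 s
T = 1.93822 × 10^11 s ≈ 6141 years

Final answer: 6141 years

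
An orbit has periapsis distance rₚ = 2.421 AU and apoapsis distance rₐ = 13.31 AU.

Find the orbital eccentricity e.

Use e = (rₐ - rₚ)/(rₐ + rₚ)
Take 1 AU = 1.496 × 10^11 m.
rₚ = 2.421 AU = 3.62182 × 10^11 m
rₐ = 13.31 AU = 1.99118 × 10^12 m
rₐ − rₚ = 1.62899 × 10^12 m
rₐ + rₚ = 2.35336 × 10^12 m
e = (rₐ − rₚ)/(rₐ + rₚ) = 0.6922

Final answer: e = 0.6922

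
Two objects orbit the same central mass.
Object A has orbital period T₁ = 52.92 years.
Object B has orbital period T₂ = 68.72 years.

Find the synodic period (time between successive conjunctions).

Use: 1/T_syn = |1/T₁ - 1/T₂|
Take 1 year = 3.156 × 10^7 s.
T₁ = 52.92 years = 1.67016 × 10^9 s
T₂ = 68.72 years = 2.1688 × 10^9 s
1/T₁ = 5.98747 × 10^-10 s⁻¹
1/T₂ = 4.61084 × 10^-10 s⁻¹
|1/T₁ − 1/T₂| = 1.37663 × 10^-10 s⁻¹
T_syn = 1 / |1/T₁ − 1/T₂| = 7.26412 × 10^9 s ≈ 230.2 years

Final answer: T_syn = 230.2 years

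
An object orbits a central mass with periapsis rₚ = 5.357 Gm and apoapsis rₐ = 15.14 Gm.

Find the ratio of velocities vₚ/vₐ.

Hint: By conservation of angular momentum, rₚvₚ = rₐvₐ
rₚ = 5.357 Gm = 5.357 × 10^9 m
rₐ = 15.14 Gm = 1.514 × 10^10 m
rₚvₚ = rₐvₐ  ⇒  vₚ/vₐ = rₐ/rₚ
vₚ/vₐ = (1.514 × 10^10) / (5.357 × 10^9) = 2.82621

Final answer: vₚ/vₐ = 2.826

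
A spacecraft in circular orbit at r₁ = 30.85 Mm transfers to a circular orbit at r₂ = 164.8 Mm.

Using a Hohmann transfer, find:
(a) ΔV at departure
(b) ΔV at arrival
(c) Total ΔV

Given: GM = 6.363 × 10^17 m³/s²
r₁ = 30.85 Mm = 3.085 × 10^7 m
r₂ = 164.8 Mm = 1.648 × 10^8 m
GM = 6.363 × 10^17 m³/s²
Transfer ellipse: a_t = (r₁ + r₂)/2 = 9.7825 × 10^7 m
Circular speed at r₁: v₁ = √(GM/r₁) = 143616 m/s
Transfer speed at r₁ (periapsis): v₁ₜ = √(GM(2/r₁ − 1/a_t)) = 186405 m/s
(a) ΔV₁ = v₁ₜ − v₁ = 42788.6 m/s ≈ 42.79 km/s
Circular speed at r₂: v₂ = √(GM/r₂) = 62137.3 m/s
Transfer speed at r₂ (apoapsis): v₂ₜ = √(GM(2/r₂ − 1/a_t)) = 34894.3 m/s
(b) ΔV₂ = v₂ − v₂ₜ = 27243 m/s ≈ 27.24 km/s
(c) ΔV_total = ΔV₁ + ΔV₂ = 70031.6 m/s ≈ 70.03 km/s

Final answer:
(a) ΔV₁ = 42.79 km/s
(b) ΔV₂ = 27.24 km/s
(c) ΔV_total = 70.03 km/s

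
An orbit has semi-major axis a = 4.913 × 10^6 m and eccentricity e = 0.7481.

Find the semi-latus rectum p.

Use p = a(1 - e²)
a = 4.913 × 10^6 m
e = 0.7481,  e² = 0.559654,  1 − e² = 0.440346
p = a(1 − e²) = 4.913 × 10^6 m × 0.440346 = 2.16342 × 10^6 m ≈ 2.163 × 10^6 m

Final answer: p = 2.163 × 10^6 m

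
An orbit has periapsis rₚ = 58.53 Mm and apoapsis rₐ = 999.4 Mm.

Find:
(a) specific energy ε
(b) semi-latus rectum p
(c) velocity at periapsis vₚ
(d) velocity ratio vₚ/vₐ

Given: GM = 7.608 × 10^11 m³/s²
rₚ = 58.53 Mm = 5.853 × 10^7 m
rₐ = 999.4 Mm = 9.994 × 10^8 m
GM = 7.608 × 10^11 m³/s²
a = (rₚ + rₐ)/2 = 5.28965 × 10^8 m
e = (rₐ − rₚ)/(rₐ + rₚ) = (9.4087 × 10^8) / (1.05793 × 10^9) = 0.88935
(a) 2a = 1.05793 × 10^9 m;  ε = −GM/(2a) = -719.14 J/kg ≈ -719.1 J/kg
(b) 1 − e² = 0.209057;  p = a(1 − e²) = 5.28965 × 10^8 × 0.209057 = 1.10584 × 10^8 m ≈ 110.6 Mm
(c) vₚ² = GM (2/rₚ − 1/a) = 7.608 × 10^11 × (3.41705 × 10^-8 − 1.89048 × 10^-9) = 24558.6 m²/s²;  vₚ = 156.712 m/s ≈ 156.7 m/s
(d) vₚ/vₐ = rₐ/rₚ (angular momentum) = (9.994 × 10^8) / (5.853 × 10^7) = 17.075 ≈ 17.08

Final answer:
(a) specific energy ε = -719.1 J/kg
(b) semi-latus rectum p = 110.6 Mm
(c) velocity at periapsis vₚ = 156.7 m/s
(d) velocity ratio vₚ/vₐ = 17.08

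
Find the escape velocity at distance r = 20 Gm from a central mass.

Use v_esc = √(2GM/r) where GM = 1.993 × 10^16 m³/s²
r = 20 Gm = 2 × 10^10 m
GM = 1.993 × 10^16 m³/s²
2GM/r = 2 × (1.993 × 10^16) / (2 × 10^10) = 1.993 × 10^6 m²/s²
v_esc = √(2GM/r) = 1411.74 m/s ≈ 1.412 km/s

Final answer: 1.412 km/s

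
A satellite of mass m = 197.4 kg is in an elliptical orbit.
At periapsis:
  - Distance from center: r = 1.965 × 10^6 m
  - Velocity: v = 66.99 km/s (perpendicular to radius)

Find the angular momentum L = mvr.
r = 1.965 × 10^6 m
v = 66.99 km/s = 66990 m/s
vr = 66990 × 1.965 × 10^6 = 1.31635 × 10^11 m²/s
L = m × vr = 197.4 × 1.31635 × 10^11 = 2.59848 × 10^13 kg·m²/s ≈ 2.598 × 10^13 kg·m²/s

Final answer: L = 2.598 × 10^13 kg·m²/s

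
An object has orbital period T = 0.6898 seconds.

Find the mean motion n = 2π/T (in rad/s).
T = 0.6898 seconds
n = 2π / 0.6898 s = 9.10871 rad/s ≈ 9.109 rad/s

Final answer: n = 9.109 rad/s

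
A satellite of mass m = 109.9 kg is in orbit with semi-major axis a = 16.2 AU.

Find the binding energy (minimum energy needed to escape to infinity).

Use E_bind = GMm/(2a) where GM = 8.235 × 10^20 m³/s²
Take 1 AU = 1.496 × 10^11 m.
a = 16.2 AU = 2.42352 × 10^12 m
GM = 8.235 × 10^20 m³/s²
m = 109.9 kg
GMm = 8.235 × 10^20 × 109.9 = 9.05027 × 10^22 m³·kg/s²
2a = 4.84704 × 10^12 m
E_bind = GMm/(2a) = 1.86717 × 10^10 J ≈ 18.67 GJ

Final answer: 18.67 GJ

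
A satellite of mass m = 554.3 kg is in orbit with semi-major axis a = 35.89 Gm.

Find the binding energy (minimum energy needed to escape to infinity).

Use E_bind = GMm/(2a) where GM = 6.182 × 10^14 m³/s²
a = 35.89 Gm = 3.589 × 10^10 m
GM = 6.182 × 10^14 m³/s²
m = 554.3 kg
GMm = 6.182 × 10^14 × 554.3 = 3.42668 × 10^17 m³·kg/s²
2a = 7.178 × 10^10 m
E_bind = GMm/(2a) = 4.77387 × 10^6 J ≈ 4.774 MJ

Final answer: 4.774 MJ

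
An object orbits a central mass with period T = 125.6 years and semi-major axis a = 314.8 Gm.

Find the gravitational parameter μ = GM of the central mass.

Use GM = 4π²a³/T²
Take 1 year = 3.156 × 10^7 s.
T = 125.6 years = 3.96394 × 10^9 s
a = 314.8 Gm = 3.148 × 10^11 m
a³ = 3.11964 × 10^34 m³
T² = 1.57128 × 10^19 s²
GM = 4π² × (3.11964 × 10^34) / (1.57128 × 10^19) = 7.8381 × 10^16 m³/s²
GM ≈ 7.838 × 10^16 m³/s²

Final answer: GM = 7.838 × 10^16 m³/s²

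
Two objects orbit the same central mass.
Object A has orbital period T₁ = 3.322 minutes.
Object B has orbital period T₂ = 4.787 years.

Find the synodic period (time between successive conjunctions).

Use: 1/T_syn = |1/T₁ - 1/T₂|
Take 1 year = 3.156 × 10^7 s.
T₁ = 3.322 minutes = 199.32 s
T₂ = 4.787 years = 1.51078 × 10^8 s
1/T₁ = 0.00501706 s⁻¹
1/T₂ = 6.61911 × 10^-9 s⁻¹
|1/T₁ − 1/T₂| = 0.00501705 s⁻¹
T_syn = 1 / |1/T₁ − 1/T₂| = 199.32 s ≈ 3.322 minutes

Final answer: T_syn = 3.322 minutes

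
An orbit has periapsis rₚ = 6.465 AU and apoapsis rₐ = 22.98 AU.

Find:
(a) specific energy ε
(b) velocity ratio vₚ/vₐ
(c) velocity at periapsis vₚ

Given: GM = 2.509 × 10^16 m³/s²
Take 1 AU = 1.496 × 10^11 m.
rₚ = 6.465 AU = 9.67164 × 10^11 m
rₐ = 22.98 AU = 3.43781 × 10^12 m
GM = 2.509 × 10^16 m³/s²
a = (rₚ + rₐ)/2 = 2.20249 × 10^12 m
e = (rₐ − rₚ)/(rₐ + rₚ) = (2.47064 × 10^12) / (4.40497 × 10^12) = 0.560876
(a) 2a = 4.40497 × 10^12 m;  ε = −GM/(2a) = -5695.84 J/kg ≈ -5.696 kJ/kg
(b) vₚ/vₐ = rₐ/rₚ (angular momentum) = (3.43781 × 10^12) / (9.67164 × 10^11) = 3.55452 ≈ 3.555
(c) vₚ² = GM (2/rₚ − 1/a) = 2.509 × 10^16 × (2.0679 × 10^-12 − 4.54032 × 10^-13) = 40492 m²/s²;  vₚ = 201.226 m/s ≈ 201.2 m/s

Final answer:
(a) specific energy ε = -5.696 kJ/kg
(b) velocity ratio vₚ/vₐ = 3.555
(c) velocity at periapsis vₚ = 201.2 m/s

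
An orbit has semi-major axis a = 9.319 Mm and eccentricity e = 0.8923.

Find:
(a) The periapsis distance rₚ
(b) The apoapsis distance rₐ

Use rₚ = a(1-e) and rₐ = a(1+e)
a = 9.319 Mm = 9.319 × 10^6 m
e = 0.8923:  1 − e = 0.1077,  1 + e = 1.8923
(a) rₚ = a(1 − e) = 9.319 × 10^6 m × 0.1077 = 1.00366 × 10^6 m ≈ 1.004 Mm
(b) rₐ = a(1 + e) = 9.319 × 10^6 m × 1.8923 = 1.76343 × 10^7 m ≈ 17.63 Mm

Final answer:
(a) rₚ = 1.004 Mm
(b) rₐ = 17.63 Mm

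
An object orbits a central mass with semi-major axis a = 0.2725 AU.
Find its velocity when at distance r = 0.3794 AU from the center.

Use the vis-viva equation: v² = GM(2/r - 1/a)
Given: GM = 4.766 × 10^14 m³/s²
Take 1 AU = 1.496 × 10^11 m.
a = 0.2725 AU = 4.0766 × 10^10 m
r = 0.3794 AU = 5.67582 × 10^10 m
GM = 4.766 × 10^14 m³/s²
2/r − 1/a = 3.52372 × 10^-11 − 2.45302 × 10^-11 = 1.07069 × 10^-11 m⁻¹
v² = GM (2/r − 1/a) = 5102.92 m²/s²
v = 71.4347 m/s ≈ 71.43 m/s

Final answer: 71.43 m/s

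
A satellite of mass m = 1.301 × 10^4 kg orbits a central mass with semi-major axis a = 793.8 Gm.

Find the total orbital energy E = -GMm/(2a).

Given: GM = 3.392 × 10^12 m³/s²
a = 793.8 Gm = 7.938 × 10^11 m
GM = 3.392 × 10^12 m³/s²
2a = 1.5876 × 10^12 m
GMm = 3.392 × 10^12 × 13010 = 4.41299 × 10^16 m³·kg/s²
E = −GMm/(2a) = -27796.6 J ≈ -27.8 kJ

Final answer: -27.8 kJ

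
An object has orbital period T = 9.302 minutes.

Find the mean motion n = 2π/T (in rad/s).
T = 9.302 minutes = 558.12 s
n = 2π / 558.12 s = 0.0112578 rad/s ≈ 0.01126 rad/s

Final answer: n = 0.01126 rad/s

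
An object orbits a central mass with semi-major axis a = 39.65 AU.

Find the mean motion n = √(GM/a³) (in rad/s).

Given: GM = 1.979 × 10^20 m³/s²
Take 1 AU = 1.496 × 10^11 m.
a = 39.65 AU = 5.93164 × 10^12 m
GM = 1.979 × 10^20 m³/s²
a³ = 2.08701 × 10^38 m³
GM/a³ = (1.979 × 10^20) / (2.08701 × 10^38) = 9.48247 × 10^-19 s⁻²
n = √(GM/a³) = 9.7378 × 10^-10 rad/s ≈ 9.738 × 10^-10 rad/s

Final answer: n = 9.738 × 10^-10 rad/s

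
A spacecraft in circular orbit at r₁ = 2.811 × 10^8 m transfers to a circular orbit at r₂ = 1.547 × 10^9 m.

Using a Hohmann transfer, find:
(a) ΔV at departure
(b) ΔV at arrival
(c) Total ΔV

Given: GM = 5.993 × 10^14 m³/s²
r₁ = 2.811 × 10^8 m
r₂ = 1.547 × 10^9 m
GM = 5.993 × 10^14 m³/s²
Transfer ellipse: a_t = (r₁ + r₂)/2 = 9.1405 × 10^8 m
Circular speed at r₁: v₁ = √(GM/r₁) = 1460.13 m/s
Transfer speed at r₁ (periapsis): v₁ₜ = √(GM(2/r₁ − 1/a_t)) = 1899.56 m/s
(a) ΔV₁ = v₁ₜ − v₁ = 439.424 m/s ≈ 439.4 m/s
Circular speed at r₂: v₂ = √(GM/r₂) = 622.411 m/s
Transfer speed at r₂ (apoapsis): v₂ₜ = √(GM(2/r₂ − 1/a_t)) = 345.162 m/s
(b) ΔV₂ = v₂ − v₂ₜ = 277.249 m/s ≈ 277.2 m/s
(c) ΔV_total = ΔV₁ + ΔV₂ = 716.673 m/s ≈ 716.7 m/s

Final answer:
(a) ΔV₁ = 439.4 m/s
(b) ΔV₂ = 277.2 m/s
(c) ΔV_total = 716.7 m/s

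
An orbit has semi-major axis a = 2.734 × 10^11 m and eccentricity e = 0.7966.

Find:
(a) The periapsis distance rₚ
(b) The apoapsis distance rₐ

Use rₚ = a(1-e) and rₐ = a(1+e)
a = 2.734 × 10^11 m
e = 0.7966:  1 − e = 0.2034,  1 + e = 1.7966
(a) rₚ = a(1 − e) = 2.734 × 10^11 m × 0.2034 = 5.56096 × 10^10 m ≈ 5.561 × 10^10 m
(b) rₐ = a(1 + e) = 2.734 × 10^11 m × 1.7966 = 4.9119 × 10^11 m ≈ 4.912 × 10^11 m

Final answer:
(a) rₚ = 5.561 × 10^10 m
(b) rₐ = 4.912 × 10^11 m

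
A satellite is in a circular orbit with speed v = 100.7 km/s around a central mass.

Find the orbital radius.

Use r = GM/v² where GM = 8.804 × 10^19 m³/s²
v = 100.7 km/s = 100700 m/s
GM = 8.804 × 10^19 m³/s²
v² = 1.01405 × 10^10 m²/s²
r = GM/v² = (8.804 × 10^19) / (1.01405 × 10^10) = 8.68203 × 10^9 m ≈ 8.682 Gm

Final answer: 8.682 Gm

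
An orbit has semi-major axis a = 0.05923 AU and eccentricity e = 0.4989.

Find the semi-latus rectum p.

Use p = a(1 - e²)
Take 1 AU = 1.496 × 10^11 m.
a = 0.05923 AU = 8.86081 × 10^9 m
e = 0.4989,  e² = 0.248901,  1 − e² = 0.751099
p = a(1 − e²) = 8.86081 × 10^9 m × 0.751099 = 6.65534 × 10^9 m ≈ 0.04449 AU

Final answer: p = 0.04449 AU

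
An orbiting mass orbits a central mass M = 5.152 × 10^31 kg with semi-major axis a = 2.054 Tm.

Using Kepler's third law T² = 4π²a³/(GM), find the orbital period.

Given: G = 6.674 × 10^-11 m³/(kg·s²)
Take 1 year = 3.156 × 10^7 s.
M = 5.152 × 10^31 kg
GM = G × M = 6.674 × 10^-11 × 5.152 × 10^31 = 3.43844 × 10^21 m³/s²
a = 2.054 Tm = 2.054 × 10^12 m
a³ = 8.66565 × 10^36 m³
T = 2π √(a³/GM) = 2π √((8.66565 × 10^36) / (3.43844 × 10^21)) = 2π × 5.02018 × 10^7 s
T = 3.15427 × 10^8 s ≈ 9.995 years

Final answer: 9.995 years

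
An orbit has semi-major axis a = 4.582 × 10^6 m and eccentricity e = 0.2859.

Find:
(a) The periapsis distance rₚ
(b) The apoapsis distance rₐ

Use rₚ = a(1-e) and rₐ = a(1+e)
a = 4.582 × 10^6 m
e = 0.2859:  1 − e = 0.7141,  1 + e = 1.2859
(a) rₚ = a(1 − e) = 4.582 × 10^6 m × 0.7141 = 3.27201 × 10^6 m ≈ 3.272 × 10^6 m
(b) rₐ = a(1 + e) = 4.582 × 10^6 m × 1.2859 = 5.89199 × 10^6 m ≈ 5.892 × 10^6 m

Final answer:
(a) rₚ = 3.272 × 10^6 m
(b) rₐ = 5.892 × 10^6 m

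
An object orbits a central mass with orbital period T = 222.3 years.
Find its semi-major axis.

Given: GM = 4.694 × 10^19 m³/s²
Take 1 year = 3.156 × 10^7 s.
T = 222.3 years = 7.01579 × 10^9 s
GM = 4.694 × 10^19 m³/s²
Kepler's third law: a³ = GM T² / (4π²)
T² = 4.92213 × 10^19 s²
a³ = (4.694 × 10^19) × (4.92213 × 10^19) / (4π²) = 5.85243 × 10^37 m³
a = (a³)^(1/3) = 3.88251 × 10^12 m ≈ 3.883 Tm

Final answer: 3.883 Tm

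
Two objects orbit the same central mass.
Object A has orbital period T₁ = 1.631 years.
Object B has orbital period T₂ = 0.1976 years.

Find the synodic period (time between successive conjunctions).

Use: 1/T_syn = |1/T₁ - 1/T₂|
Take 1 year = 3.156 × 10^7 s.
T₁ = 1.631 years = 5.14744 × 10^7 s
T₂ = 0.1976 years = 6.23626 × 10^6 s
1/T₁ = 1.94271 × 10^-8 s⁻¹
1/T₂ = 1.60353 × 10^-7 s⁻¹
|1/T₁ − 1/T₂| = 1.40925 × 10^-7 s⁻¹
T_syn = 1 / |1/T₁ − 1/T₂| = 7.09595 × 10^6 s ≈ 0.2248 years

Final answer: T_syn = 0.2248 years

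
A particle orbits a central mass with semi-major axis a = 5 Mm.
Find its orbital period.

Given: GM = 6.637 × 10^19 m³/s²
a = 5 Mm = 5 × 10^6 m
GM = 6.637 × 10^19 m³/s²
a³ = 1.25 × 10^20 m³
T = 2π √(a³/GM) = 2π √((1.25 × 10^20) / (6.637 × 10^19)) = 2π × 1.37236 s
T = 8.62281 s ≈ 8.623 seconds

Final answer: 8.623 seconds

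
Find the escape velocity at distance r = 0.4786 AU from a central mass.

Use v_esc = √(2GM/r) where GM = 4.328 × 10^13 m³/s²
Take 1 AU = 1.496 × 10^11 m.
r = 0.4786 AU = 7.15986 × 10^10 m
GM = 4.328 × 10^13 m³/s²
2GM/r = 2 × (4.328 × 10^13) / (7.15986 × 10^10) = 1208.96 m²/s²
v_esc = √(2GM/r) = 34.7701 m/s ≈ 34.77 m/s

Final answer: 34.77 m/s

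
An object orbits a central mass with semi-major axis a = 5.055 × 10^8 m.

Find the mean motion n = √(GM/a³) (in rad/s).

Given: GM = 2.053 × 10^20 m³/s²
a = 5.055 × 10^8 m
GM = 2.053 × 10^20 m³/s²
a³ = 1.29171 × 10^26 m³
GM/a³ = (2.053 × 10^20) / (1.29171 × 10^26) = 1.58937 × 10^-6 s⁻²
n = √(GM/a³) = 0.0012607 rad/s ≈ 0.001261 rad/s

Final answer: n = 0.001261 rad/s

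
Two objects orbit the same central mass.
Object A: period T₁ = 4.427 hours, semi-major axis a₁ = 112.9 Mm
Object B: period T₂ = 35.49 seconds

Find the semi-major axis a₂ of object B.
T₁ = 4.427 hours = 15937.2 s
T₂ = 35.49 seconds
a₁ = 112.9 Mm = 1.129 × 10^8 m
Kepler's third law: (T₂/T₁)² = (a₂/a₁)³  ⇒  a₂ = a₁ (T₂/T₁)^(2/3)
T₂/T₁ = 0.00222687
(T₂/T₁)^(2/3) = 0.0170528
a₂ = 1.129 × 10^8 m × 0.0170528 = 1.92526 × 10^6 m ≈ 1.925 Mm

Final answer: a₂ = 1.925 Mm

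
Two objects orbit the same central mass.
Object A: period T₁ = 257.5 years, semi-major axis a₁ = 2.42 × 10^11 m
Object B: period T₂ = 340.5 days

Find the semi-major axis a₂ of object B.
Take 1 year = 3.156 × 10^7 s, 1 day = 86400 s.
T₁ = 257.5 years = 8.1267 × 10^9 s
T₂ = 340.5 days = 2.94192 × 10^7 s
a₁ = 2.42 × 10^11 m
Kepler's third law: (T₂/T₁)² = (a₂/a₁)³  ⇒  a₂ = a₁ (T₂/T₁)^(2/3)
T₂/T₁ = 0.00362007
(T₂/T₁)^(2/3) = 0.0235764
a₂ = 2.42 × 10^11 m × 0.0235764 = 5.70549 × 10^9 m ≈ 5.705 × 10^9 m

Final answer: a₂ = 5.705 × 10^9 m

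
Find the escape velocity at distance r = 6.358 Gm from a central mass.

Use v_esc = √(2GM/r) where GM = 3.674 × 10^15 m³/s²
r = 6.358 Gm = 6.358 × 10^9 m
GM = 3.674 × 10^15 m³/s²
2GM/r = 2 × (3.674 × 10^15) / (6.358 × 10^9) = 1.15571 × 10^6 m²/s²
v_esc = √(2GM/r) = 1075.04 m/s ≈ 1.075 km/s

Final answer: 1.075 km/s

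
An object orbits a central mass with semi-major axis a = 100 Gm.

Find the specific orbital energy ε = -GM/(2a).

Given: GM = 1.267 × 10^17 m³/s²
a = 100 Gm = 1 × 10^11 m
GM = 1.267 × 10^17 m³/s²
2a = 2 × 10^11 m
ε = −GM/(2a) = -633500 J/kg ≈ -633.5 kJ/kg

Final answer: -633.5 kJ/kg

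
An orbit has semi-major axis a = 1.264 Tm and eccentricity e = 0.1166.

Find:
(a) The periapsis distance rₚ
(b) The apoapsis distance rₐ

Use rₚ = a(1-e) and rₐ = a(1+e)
a = 1.264 Tm = 1.264 × 10^12 m
e = 0.1166:  1 − e = 0.8834,  1 + e = 1.1166
(a) rₚ = a(1 − e) = 1.264 × 10^12 m × 0.8834 = 1.11662 × 10^12 m ≈ 1.117 Tm
(b) rₐ = a(1 + e) = 1.264 × 10^12 m × 1.1166 = 1.41138 × 10^12 m ≈ 1.411 Tm

Final answer:
(a) rₚ = 1.117 Tm
(b) rₐ = 1.411 Tm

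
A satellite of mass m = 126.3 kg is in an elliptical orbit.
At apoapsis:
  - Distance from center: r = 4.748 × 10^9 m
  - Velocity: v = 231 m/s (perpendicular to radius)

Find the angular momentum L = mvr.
r = 4.748 × 10^9 m
v = 231 m/s
vr = 231 × 4.748 × 10^9 = 1.09679 × 10^12 m²/s
L = m × vr = 126.3 × 1.09679 × 10^12 = 1.38524 × 10^14 kg·m²/s ≈ 1.385 × 10^14 kg·m²/s

Final answer: L = 1.385 × 10^14 kg·m²/s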